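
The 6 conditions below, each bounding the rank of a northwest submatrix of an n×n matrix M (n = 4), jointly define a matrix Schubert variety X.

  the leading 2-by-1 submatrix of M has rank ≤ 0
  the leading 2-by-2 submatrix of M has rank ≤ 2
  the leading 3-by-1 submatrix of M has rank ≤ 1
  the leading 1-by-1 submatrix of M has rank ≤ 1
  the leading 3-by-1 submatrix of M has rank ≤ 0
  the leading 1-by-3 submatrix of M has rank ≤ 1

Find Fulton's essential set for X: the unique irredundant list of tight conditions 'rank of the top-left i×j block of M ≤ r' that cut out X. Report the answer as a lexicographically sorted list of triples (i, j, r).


Rank table r_w(4×4) implied by the 6 constraints:

  row 1: 0  1  1  1
  row 2: 0  1  2  2
  row 3: 0  1  2  3
  row 4: 1  2  3  4

the unique w with this rank table is (2, 3, 4, 1).

D(w) has 3 cells with 1 SE-corner; essential set:

[(3, 1, 0)]


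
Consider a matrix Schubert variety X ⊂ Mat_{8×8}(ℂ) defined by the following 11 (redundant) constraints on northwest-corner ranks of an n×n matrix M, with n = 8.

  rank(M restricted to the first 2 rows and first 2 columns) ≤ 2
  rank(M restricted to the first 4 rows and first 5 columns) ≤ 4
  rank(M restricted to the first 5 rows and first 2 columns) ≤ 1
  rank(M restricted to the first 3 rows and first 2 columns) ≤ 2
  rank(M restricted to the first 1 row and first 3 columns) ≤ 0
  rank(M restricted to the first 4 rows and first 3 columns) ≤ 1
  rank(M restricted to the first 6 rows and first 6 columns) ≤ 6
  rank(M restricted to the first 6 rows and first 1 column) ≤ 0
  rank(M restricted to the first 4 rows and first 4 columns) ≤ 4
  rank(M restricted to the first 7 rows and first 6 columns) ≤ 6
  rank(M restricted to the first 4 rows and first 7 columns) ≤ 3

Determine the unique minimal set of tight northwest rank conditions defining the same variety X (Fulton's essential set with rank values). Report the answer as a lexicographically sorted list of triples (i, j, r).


Propagating the 11 rank bounds to every northwest block:

  R[1]: 0 | 0 | 0 | 1 | 1 | 1 | 1 | 1
  R[2]: 0 | 1 | 1 | 2 | 2 | 2 | 2 | 2
  R[3]: 0 | 1 | 1 | 2 | 3 | 3 | 3 | 3
  R[4]: 0 | 1 | 1 | 2 | 3 | 3 | 3 | 4
  R[5]: 0 | 1 | 2 | 3 | 4 | 4 | 4 | 5
  R[6]: 0 | 1 | 2 | 3 | 4 | 5 | 5 | 6
  R[7]: 1 | 2 | 3 | 4 | 5 | 6 | 6 | 7
  R[8]: 1 | 2 | 3 | 4 | 5 | 6 | 7 | 8

so w = (4, 2, 5, 8, 3, 6, 1, 7).

Fulton essential set (4 of the 12 Rothe cells):

[(1, 3, 0), (4, 3, 1), (4, 7, 3), (6, 1, 0)]


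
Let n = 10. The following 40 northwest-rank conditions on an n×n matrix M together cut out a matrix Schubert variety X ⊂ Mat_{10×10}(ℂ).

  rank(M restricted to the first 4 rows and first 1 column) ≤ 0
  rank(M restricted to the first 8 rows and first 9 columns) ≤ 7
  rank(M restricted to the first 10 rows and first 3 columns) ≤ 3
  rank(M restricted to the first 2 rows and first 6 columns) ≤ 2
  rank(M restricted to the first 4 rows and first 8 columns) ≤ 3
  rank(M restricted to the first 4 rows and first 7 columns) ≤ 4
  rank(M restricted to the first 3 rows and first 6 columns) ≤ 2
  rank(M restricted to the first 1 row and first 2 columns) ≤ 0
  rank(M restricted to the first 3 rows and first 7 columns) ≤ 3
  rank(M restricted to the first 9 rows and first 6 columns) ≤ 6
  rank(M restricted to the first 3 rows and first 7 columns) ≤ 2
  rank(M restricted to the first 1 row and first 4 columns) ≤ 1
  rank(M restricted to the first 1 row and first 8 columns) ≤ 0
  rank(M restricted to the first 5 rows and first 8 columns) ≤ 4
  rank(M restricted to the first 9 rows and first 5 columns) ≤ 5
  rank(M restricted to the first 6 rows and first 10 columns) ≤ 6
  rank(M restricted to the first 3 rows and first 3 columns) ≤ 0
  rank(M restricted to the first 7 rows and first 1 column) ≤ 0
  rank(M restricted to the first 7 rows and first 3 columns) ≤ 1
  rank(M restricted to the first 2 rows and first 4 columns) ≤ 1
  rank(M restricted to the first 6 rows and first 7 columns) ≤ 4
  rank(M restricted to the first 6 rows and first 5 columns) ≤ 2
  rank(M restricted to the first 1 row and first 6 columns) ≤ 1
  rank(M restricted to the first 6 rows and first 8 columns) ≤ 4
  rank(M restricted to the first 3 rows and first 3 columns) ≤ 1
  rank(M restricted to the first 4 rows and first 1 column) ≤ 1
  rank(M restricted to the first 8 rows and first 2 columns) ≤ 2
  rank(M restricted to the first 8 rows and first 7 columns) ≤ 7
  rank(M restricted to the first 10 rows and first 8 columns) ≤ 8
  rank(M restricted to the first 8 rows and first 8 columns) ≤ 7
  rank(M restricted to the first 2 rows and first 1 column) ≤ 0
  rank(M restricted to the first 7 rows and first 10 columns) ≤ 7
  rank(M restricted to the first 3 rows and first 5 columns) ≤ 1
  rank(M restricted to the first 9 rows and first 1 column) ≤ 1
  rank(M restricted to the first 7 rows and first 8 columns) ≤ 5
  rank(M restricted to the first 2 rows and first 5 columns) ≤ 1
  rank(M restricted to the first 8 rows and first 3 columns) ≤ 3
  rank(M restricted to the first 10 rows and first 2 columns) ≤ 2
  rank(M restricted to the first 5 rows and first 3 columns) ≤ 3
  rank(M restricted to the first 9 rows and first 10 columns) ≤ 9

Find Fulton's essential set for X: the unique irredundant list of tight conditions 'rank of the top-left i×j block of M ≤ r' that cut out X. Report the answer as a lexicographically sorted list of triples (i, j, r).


The tightest implied rank at each (i,j), from the 40 conditions:

  i=1: 0  0  0  0  0  0  0  0  1  1
  i=2: 0  0  0  1  1  1  1  1  2  2
  i=3: 0  0  0  1  1  2  2  2  3  3
  i=4: 0  1  1  2  2  3  3  3  4  4
  i=5: 0  1  1  2  2  3  4  4  5  5
  i=6: 0  1  1  2  2  3  4  4  5  6
  i=7: 0  1  1  2  3  4  5  5  6  7
  i=8: 1  2  2  3  4  5  6  6  7  8
  i=9: 1  2  3  4  5  6  7  7  8  9
  i=10: 1  2  3  4  5  6  7  8  9  10

giving w = (9, 4, 6, 2, 7, 10, 5, 1, 3, 8) via Δ²R.

|D(w)|=25, |Ess(w)|=7:

[(1, 8, 0), (3, 3, 0), (3, 5, 1), (6, 5, 2), (6, 8, 4), (7, 1, 0), (7, 3, 1)]


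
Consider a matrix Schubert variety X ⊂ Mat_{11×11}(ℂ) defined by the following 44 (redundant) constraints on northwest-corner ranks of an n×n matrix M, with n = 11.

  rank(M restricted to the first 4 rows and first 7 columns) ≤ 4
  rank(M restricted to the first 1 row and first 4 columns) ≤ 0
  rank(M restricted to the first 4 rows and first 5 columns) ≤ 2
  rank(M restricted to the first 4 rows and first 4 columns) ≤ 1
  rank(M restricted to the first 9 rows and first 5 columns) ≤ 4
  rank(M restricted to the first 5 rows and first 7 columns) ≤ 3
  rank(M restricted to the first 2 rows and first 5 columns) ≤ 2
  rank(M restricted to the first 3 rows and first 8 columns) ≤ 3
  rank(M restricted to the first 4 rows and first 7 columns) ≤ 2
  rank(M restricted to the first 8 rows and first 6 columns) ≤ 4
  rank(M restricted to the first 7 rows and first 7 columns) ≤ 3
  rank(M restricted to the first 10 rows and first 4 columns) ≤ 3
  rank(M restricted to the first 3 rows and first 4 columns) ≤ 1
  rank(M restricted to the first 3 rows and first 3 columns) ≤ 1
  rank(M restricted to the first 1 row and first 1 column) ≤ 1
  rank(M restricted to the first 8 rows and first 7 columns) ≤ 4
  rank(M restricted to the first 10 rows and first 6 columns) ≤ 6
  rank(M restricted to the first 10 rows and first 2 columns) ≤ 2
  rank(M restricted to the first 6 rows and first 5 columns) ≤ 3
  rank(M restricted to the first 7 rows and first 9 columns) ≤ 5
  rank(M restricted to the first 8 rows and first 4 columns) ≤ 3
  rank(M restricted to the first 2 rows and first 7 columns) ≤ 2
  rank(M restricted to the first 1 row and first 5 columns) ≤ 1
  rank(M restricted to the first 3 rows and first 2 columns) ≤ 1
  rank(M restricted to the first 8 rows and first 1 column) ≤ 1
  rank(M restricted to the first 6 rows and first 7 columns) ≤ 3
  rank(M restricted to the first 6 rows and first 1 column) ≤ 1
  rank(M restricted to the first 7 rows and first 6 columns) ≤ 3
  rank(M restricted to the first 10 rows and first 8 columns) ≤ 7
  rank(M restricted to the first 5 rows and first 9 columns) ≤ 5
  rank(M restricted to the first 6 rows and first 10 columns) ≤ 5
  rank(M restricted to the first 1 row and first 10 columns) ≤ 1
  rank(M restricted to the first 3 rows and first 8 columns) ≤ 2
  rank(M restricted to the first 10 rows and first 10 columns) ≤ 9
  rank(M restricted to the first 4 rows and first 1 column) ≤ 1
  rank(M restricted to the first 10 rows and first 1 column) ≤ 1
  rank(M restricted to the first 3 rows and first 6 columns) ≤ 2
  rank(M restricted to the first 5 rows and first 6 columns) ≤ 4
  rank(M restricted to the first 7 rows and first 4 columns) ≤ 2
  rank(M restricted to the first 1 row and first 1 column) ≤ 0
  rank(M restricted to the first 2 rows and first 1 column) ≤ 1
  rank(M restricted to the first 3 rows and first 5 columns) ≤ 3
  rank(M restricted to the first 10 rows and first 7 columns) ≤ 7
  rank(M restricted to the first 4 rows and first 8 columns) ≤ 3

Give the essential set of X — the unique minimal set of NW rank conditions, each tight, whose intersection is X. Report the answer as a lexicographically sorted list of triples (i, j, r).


Recovering R(i,j) via the rank-extension bound from the 44 conditions:

  0  0  0  0  1  1  1  1  1  1  1
  1  1  1  1  2  2  2  2  2  2  2
  1  1  1  1  2  2  2  2  3  3  3
  1  1  1  1  2  2  2  3  4  4  4
  1  2  2  2  3  3  3  4  5  5  5
  1  2  2  2  3  3  3  4  5  5  6
  1  2  2  2  3  3  3  4  5  6  7
  1  2  3  3  4  4  4  5  6  7  8
  1  2  3  3  4  5  5  6  7  8  9
  1  2  3  3  4  5  6  7  8  9  10
  1  2  3  4  5  6  7  8  9  10  11

so w = (5, 1, 9, 8, 2, 11, 10, 3, 6, 7, 4).

D(w) has 26 cells with 8 SE-corners; essential set:

[(1, 4, 0), (3, 8, 2), (4, 4, 1), (4, 7, 2), (6, 10, 5), (7, 4, 2), (7, 7, 3), (10, 4, 3)]


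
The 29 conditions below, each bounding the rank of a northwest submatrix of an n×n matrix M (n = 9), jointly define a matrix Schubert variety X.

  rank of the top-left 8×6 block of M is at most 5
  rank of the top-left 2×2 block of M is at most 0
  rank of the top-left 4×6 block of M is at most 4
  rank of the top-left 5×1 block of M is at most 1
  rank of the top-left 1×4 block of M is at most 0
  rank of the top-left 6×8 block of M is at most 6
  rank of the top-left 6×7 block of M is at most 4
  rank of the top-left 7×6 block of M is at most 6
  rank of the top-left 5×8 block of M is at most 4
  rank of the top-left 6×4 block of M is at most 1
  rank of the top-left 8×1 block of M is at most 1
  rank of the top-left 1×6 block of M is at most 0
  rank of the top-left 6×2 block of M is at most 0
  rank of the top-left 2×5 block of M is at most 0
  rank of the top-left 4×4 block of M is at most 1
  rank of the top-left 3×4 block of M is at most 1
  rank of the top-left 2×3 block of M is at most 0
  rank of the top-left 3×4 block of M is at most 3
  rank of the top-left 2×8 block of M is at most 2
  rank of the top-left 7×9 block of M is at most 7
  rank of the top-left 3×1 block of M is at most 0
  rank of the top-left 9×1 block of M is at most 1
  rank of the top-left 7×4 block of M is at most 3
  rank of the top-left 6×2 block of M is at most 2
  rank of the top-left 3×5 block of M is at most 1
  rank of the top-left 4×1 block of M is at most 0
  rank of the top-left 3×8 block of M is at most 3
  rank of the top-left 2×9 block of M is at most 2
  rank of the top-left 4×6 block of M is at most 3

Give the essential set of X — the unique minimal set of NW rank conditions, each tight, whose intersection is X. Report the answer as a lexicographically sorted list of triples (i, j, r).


Reconstructing r_w from the 29 given conditions:

  row 1: 0  0  0  0  0  0  1  1  1
  row 2: 0  0  0  0  0  1  2  2  2
  row 3: 0  0  1  1  1  2  3  3  3
  row 4: 0  0  1  1  2  3  4  4  4
  row 5: 0  0  1  1  2  3  4  4  5
  row 6: 0  0  1  1  2  3  4  5  6
  row 7: 1  1  2  2  3  4  5  6  7
  row 8: 1  2  3  3  4  5  6  7  8
  row 9: 1  2  3  4  5  6  7  8  9

hence w(1..9) = (7, 6, 3, 5, 9, 8, 1, 2, 4).

D(w) has 23 cells with 5 SE-corners; essential set:

[(1, 6, 0), (2, 5, 0), (5, 8, 4), (6, 2, 0), (6, 4, 1)]


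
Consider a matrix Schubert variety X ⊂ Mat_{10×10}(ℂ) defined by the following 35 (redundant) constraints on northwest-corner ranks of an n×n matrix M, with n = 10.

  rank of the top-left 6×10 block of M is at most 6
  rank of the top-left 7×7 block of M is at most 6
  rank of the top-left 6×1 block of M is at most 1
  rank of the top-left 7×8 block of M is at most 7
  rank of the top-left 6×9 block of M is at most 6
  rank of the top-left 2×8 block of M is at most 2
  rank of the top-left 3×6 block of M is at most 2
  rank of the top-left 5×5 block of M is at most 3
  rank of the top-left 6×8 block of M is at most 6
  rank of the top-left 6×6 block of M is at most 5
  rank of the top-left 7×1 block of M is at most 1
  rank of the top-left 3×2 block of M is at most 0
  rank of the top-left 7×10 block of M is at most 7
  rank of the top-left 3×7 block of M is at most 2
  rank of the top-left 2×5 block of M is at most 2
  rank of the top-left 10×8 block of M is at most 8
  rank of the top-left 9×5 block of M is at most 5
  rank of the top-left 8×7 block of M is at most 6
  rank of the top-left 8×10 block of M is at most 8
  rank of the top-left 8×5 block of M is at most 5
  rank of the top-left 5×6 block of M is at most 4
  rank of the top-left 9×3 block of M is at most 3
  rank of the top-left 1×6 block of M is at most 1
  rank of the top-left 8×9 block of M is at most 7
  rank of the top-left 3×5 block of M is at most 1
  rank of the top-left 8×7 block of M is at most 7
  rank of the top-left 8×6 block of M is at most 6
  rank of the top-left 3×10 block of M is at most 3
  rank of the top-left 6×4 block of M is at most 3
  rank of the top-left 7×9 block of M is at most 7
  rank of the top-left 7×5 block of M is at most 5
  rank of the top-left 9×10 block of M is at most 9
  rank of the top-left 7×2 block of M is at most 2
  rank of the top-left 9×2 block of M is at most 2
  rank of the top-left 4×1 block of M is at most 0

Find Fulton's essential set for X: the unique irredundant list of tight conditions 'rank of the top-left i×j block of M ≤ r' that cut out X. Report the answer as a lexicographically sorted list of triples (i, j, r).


Reconstructing r_w from the 35 given conditions:

  i=1: 0, 0, 1, 1, 1, 1, 1, 1, 1, 1
  i=2: 0, 0, 1, 1, 1, 2, 2, 2, 2, 2
  i=3: 0, 0, 1, 1, 1, 2, 2, 3, 3, 3
  i=4: 0, 1, 2, 2, 2, 3, 3, 4, 4, 4
  i=5: 1, 2, 3, 3, 3, 4, 4, 5, 5, 5
  i=6: 1, 2, 3, 3, 4, 5, 5, 6, 6, 6
  i=7: 1, 2, 3, 4, 5, 6, 6, 7, 7, 7
  i=8: 1, 2, 3, 4, 5, 6, 6, 7, 7, 8
  i=9: 1, 2, 3, 4, 5, 6, 7, 8, 8, 9
  i=10: 1, 2, 3, 4, 5, 6, 7, 8, 9, 10

reading off 1-entries of Δ²R: w = (3, 6, 8, 2, 1, 5, 4, 10, 7, 9).

D(w) has 15 cells with 7 SE-corners; essential set:

[(3, 2, 0), (3, 5, 1), (3, 7, 2), (4, 1, 0), (6, 4, 3), (8, 7, 6), (8, 9, 7)]


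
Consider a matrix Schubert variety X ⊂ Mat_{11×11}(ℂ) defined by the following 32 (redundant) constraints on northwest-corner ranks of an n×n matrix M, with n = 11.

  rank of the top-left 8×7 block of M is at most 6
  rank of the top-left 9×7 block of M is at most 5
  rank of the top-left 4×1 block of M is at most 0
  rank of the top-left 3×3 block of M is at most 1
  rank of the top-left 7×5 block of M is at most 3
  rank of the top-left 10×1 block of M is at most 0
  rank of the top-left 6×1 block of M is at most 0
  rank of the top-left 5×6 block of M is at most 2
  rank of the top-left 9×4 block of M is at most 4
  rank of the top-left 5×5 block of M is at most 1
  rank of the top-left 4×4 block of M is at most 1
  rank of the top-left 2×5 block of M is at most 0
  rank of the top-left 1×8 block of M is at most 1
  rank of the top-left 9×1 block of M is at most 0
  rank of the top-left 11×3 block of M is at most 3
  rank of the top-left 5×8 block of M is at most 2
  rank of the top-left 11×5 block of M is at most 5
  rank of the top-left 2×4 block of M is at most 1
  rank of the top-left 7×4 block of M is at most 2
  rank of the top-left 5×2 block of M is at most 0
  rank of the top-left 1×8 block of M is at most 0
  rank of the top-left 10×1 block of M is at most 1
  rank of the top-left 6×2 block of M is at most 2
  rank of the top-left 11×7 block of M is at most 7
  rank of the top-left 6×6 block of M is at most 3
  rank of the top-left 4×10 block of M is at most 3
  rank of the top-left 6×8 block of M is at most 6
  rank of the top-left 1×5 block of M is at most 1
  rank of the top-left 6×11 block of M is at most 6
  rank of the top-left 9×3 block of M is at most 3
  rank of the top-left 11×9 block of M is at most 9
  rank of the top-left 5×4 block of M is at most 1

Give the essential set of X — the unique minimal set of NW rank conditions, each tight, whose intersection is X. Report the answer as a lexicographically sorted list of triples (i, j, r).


Recovering R(i,j) via the rank-extension bound from the 32 conditions:

  R[1]: 0, 0, 0, 0, 0, 0, 0, 0, 1, 1, 1
  R[2]: 0, 0, 0, 0, 0, 1, 1, 1, 2, 2, 2
  R[3]: 0, 0, 1, 1, 1, 2, 2, 2, 3, 3, 3
  R[4]: 0, 0, 1, 1, 1, 2, 2, 2, 3, 3, 4
  R[5]: 0, 0, 1, 1, 1, 2, 2, 2, 3, 4, 5
  R[6]: 0, 1, 2, 2, 2, 3, 3, 3, 4, 5, 6
  R[7]: 0, 1, 2, 2, 3, 4, 4, 4, 5, 6, 7
  R[8]: 0, 1, 2, 3, 4, 5, 5, 5, 6, 7, 8
  R[9]: 0, 1, 2, 3, 4, 5, 5, 6, 7, 8, 9
  R[10]: 0, 1, 2, 3, 4, 5, 6, 7, 8, 9, 10
  R[11]: 1, 2, 3, 4, 5, 6, 7, 8, 9, 10, 11

hence w(1..11) = (9, 6, 3, 11, 10, 2, 5, 4, 8, 7, 1).

Fulton essential set (9 of the 35 Rothe cells):

[(1, 8, 0), (2, 5, 0), (4, 10, 3), (5, 2, 0), (5, 5, 1), (5, 8, 2), (7, 4, 2), (9, 7, 5), (10, 1, 0)]


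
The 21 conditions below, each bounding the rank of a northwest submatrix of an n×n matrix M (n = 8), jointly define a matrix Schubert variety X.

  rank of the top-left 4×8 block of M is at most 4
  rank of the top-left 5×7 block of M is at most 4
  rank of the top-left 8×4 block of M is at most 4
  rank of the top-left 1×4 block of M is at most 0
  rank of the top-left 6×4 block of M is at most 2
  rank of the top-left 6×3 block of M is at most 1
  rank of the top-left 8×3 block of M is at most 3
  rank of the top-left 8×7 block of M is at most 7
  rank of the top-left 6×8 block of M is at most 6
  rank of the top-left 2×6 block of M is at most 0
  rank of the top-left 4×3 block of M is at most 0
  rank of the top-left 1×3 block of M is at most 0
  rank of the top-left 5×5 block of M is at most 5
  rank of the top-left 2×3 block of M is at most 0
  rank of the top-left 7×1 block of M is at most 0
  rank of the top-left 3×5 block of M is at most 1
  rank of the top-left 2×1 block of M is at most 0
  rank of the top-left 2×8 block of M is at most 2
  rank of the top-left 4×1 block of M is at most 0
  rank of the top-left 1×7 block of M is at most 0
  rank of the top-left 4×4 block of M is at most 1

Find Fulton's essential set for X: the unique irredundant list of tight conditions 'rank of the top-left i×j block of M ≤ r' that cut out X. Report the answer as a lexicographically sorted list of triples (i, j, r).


Propagating the 21 rank bounds to every northwest block:

  R[1]: 0, 0, 0, 0, 0, 0, 0, 1
  R[2]: 0, 0, 0, 0, 0, 0, 1, 2
  R[3]: 0, 0, 0, 1, 1, 1, 2, 3
  R[4]: 0, 0, 0, 1, 2, 2, 3, 4
  R[5]: 0, 1, 1, 2, 3, 3, 4, 5
  R[6]: 0, 1, 1, 2, 3, 4, 5, 6
  R[7]: 0, 1, 2, 3, 4, 5, 6, 7
  R[8]: 1, 2, 3, 4, 5, 6, 7, 8

hence w(1..8) = (8, 7, 4, 5, 2, 6, 3, 1).

5 SE-corners of the 23-cell Rothe diagram give Ess(w):

[(1, 7, 0), (2, 6, 0), (4, 3, 0), (6, 3, 1), (7, 1, 0)]


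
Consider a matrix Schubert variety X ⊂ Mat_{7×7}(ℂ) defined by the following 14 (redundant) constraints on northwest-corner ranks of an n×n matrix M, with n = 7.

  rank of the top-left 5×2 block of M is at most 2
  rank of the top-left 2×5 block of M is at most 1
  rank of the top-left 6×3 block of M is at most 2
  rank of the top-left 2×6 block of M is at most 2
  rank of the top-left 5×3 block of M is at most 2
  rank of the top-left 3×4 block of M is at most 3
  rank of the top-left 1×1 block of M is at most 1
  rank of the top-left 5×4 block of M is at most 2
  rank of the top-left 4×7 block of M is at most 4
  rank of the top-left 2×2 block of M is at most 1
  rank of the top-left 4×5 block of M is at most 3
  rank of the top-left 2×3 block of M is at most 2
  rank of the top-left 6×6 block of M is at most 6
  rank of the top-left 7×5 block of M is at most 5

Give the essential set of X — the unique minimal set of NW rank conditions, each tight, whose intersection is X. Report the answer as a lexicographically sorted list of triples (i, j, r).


Computing R[i][j] = min implied NW-rank bound (n=7, 14 conditions):

  row 1: 1  1  1  1  1  1  1
  row 2: 1  1  1  1  1  2  2
  row 3: 1  2  2  2  2  3  3
  row 4: 1  2  2  2  3  4  4
  row 5: 1  2  2  2  3  4  5
  row 6: 1  2  2  3  4  5  6
  row 7: 1  2  3  4  5  6  7

second differences of R give the permutation w = (1, 6, 2, 5, 7, 4, 3).

3 SE-corners of the 9-cell Rothe diagram give Ess(w):

[(2, 5, 1), (5, 4, 2), (6, 3, 2)]


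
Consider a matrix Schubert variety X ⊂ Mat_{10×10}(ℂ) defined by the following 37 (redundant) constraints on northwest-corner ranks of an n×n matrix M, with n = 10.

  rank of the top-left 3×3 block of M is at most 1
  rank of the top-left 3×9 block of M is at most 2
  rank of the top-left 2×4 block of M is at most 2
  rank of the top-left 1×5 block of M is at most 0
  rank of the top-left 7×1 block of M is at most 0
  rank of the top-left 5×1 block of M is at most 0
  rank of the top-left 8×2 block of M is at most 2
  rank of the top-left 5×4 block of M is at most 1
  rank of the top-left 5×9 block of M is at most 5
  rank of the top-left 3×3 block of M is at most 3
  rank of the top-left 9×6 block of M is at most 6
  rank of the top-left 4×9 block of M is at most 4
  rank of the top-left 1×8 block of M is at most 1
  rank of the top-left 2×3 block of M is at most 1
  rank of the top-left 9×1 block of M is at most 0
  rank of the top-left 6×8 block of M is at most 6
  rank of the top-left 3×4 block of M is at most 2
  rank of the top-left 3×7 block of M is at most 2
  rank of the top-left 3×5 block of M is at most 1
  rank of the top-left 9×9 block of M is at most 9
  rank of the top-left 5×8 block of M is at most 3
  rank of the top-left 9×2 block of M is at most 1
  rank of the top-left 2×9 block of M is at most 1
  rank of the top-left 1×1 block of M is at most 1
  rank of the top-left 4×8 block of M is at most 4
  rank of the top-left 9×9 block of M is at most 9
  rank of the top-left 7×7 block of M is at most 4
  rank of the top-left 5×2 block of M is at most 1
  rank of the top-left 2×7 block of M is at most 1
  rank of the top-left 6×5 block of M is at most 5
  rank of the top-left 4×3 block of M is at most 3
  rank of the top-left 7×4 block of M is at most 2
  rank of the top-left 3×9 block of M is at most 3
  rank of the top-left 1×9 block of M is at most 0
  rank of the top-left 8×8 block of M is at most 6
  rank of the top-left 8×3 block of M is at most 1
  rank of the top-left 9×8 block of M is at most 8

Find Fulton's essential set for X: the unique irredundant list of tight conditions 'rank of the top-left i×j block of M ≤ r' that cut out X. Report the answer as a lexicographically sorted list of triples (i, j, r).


The tightest implied rank at each (i,j), from the 37 conditions:

  row 1: 0 0 0 0 0 0 0 0 0 1
  row 2: 0 1 1 1 1 1 1 1 1 2
  row 3: 0 1 1 1 1 2 2 2 2 3
  row 4: 0 1 1 1 2 3 3 3 3 4
  row 5: 0 1 1 1 2 3 3 3 4 5
  row 6: 0 1 1 2 3 4 4 4 5 6
  row 7: 0 1 1 2 3 4 4 5 6 7
  row 8: 0 1 1 2 3 4 5 6 7 8
  row 9: 0 1 2 3 4 5 6 7 8 9
  row 10: 1 2 3 4 5 6 7 8 9 10

reading off 1-entries of Δ²R: w = (10, 2, 6, 5, 9, 4, 8, 7, 3, 1).

Fulton essential set (7 of the 30 Rothe cells):

[(1, 9, 0), (3, 5, 1), (5, 4, 1), (5, 8, 3), (7, 7, 4), (8, 3, 1), (9, 1, 0)]


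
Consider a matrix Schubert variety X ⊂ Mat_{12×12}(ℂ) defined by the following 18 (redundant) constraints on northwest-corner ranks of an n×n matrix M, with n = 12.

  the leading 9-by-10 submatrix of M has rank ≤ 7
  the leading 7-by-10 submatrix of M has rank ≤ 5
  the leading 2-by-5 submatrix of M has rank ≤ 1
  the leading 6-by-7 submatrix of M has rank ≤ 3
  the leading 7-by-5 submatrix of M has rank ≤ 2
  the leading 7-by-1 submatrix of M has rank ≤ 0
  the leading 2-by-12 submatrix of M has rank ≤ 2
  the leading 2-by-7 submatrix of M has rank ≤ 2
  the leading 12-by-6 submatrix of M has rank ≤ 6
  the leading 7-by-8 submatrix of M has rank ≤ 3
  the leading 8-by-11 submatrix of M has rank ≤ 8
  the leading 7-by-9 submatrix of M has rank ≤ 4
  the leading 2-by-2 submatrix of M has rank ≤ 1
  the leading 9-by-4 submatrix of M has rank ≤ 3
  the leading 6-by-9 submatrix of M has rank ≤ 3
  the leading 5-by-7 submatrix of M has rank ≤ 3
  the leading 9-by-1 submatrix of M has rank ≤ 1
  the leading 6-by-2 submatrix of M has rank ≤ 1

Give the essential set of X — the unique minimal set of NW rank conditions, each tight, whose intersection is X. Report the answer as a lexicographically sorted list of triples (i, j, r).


Propagating the 18 rank bounds to every northwest block:

  0 1 1 1 1 1 1 1 1 1 1 1
  0 1 1 1 1 2 2 2 2 2 2 2
  0 1 2 2 2 3 3 3 3 3 3 3
  0 1 2 2 2 3 3 3 3 4 4 4
  0 1 2 2 2 3 3 3 3 4 5 5
  0 1 2 2 2 3 3 3 3 4 5 6
  0 1 2 2 2 3 3 3 4 5 6 7
  1 2 3 3 3 4 4 4 5 6 7 8
  1 2 3 3 4 5 5 5 6 7 8 9
  1 2 3 4 5 6 6 6 7 8 9 10
  1 2 3 4 5 6 7 7 8 9 10 11
  1 2 3 4 5 6 7 8 9 10 11 12

so w = (2, 6, 3, 10, 11, 12, 9, 1, 5, 4, 7, 8).

|D(w)|=30, |Ess(w)|=6:

[(2, 5, 1), (6, 9, 3), (7, 1, 0), (7, 5, 2), (7, 8, 3), (9, 4, 3)]


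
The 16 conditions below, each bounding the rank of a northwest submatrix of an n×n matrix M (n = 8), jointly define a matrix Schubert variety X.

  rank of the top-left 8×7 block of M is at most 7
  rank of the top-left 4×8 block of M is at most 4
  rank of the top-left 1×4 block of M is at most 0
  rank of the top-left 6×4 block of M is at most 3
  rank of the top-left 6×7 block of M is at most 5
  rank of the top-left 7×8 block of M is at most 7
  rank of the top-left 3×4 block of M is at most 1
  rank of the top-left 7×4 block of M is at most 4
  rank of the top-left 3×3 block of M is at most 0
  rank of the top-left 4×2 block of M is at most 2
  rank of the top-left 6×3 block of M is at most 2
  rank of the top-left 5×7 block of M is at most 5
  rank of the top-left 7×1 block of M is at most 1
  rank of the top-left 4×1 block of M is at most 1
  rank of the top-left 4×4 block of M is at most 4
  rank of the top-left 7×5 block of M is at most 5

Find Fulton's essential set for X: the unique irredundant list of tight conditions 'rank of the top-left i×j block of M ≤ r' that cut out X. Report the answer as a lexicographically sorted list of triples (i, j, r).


Reconstructing r_w from the 16 given conditions:

  row 1: 0 | 0 | 0 | 0 | 1 | 1 | 1 | 1
  row 2: 0 | 0 | 0 | 1 | 2 | 2 | 2 | 2
  row 3: 0 | 0 | 0 | 1 | 2 | 3 | 3 | 3
  row 4: 1 | 1 | 1 | 2 | 3 | 4 | 4 | 4
  row 5: 1 | 2 | 2 | 3 | 4 | 5 | 5 | 5
  row 6: 1 | 2 | 2 | 3 | 4 | 5 | 5 | 6
  row 7: 1 | 2 | 3 | 4 | 5 | 6 | 6 | 7
  row 8: 1 | 2 | 3 | 4 | 5 | 6 | 7 | 8

so w = (5, 4, 6, 1, 2, 8, 3, 7).

4 SE-corners of the 12-cell Rothe diagram give Ess(w):

[(1, 4, 0), (3, 3, 0), (6, 3, 2), (6, 7, 5)]


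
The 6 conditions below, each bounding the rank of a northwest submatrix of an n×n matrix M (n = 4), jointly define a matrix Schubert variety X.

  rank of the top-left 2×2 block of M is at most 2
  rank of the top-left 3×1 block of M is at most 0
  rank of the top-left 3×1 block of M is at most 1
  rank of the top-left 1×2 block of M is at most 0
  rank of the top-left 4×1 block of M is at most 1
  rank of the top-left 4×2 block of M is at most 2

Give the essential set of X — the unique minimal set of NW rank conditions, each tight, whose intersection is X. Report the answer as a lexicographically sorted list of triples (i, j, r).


Recovering R(i,j) via the rank-extension bound from the 6 conditions:

  R[1]: 0  0  1  1
  R[2]: 0  1  2  2
  R[3]: 0  1  2  3
  R[4]: 1  2  3  4

the unique w with this rank table is (3, 2, 4, 1).

ℓ(w)=4; the 2 essential cells (i,j,r):

[(1, 2, 0), (3, 1, 0)]


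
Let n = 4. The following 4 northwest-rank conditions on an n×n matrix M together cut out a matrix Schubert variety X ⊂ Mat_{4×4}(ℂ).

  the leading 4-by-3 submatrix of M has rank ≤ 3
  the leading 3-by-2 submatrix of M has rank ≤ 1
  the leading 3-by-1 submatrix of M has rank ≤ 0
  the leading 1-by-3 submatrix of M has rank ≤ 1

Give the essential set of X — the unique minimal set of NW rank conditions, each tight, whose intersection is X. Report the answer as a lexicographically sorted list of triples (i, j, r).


Rank table r_w(4×4) implied by the 4 constraints:

  row 1: 0 1 1 1
  row 2: 0 1 2 2
  row 3: 0 1 2 3
  row 4: 1 2 3 4

the unique w with this rank table is (2, 3, 4, 1).

Fulton essential set (1 of the 3 Rothe cells):

[(3, 1, 0)]


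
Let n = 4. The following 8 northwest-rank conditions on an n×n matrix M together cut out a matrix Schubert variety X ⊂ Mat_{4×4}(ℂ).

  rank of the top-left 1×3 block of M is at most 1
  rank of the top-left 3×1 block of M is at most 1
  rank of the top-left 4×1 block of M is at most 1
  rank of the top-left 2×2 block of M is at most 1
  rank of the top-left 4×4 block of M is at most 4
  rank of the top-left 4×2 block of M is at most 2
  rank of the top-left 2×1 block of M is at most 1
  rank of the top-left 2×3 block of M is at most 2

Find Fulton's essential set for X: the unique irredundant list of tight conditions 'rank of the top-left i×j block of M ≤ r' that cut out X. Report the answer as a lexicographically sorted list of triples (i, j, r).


Rank table r_w(4×4) implied by the 8 constraints:

  row 1: 1 1 1 1
  row 2: 1 1 2 2
  row 3: 1 2 3 3
  row 4: 1 2 3 4

reading off 1-entries of Δ²R: w = (1, 3, 2, 4).

1 SE-corner of the 1-cell Rothe diagram gives Ess(w):

[(2, 2, 1)]


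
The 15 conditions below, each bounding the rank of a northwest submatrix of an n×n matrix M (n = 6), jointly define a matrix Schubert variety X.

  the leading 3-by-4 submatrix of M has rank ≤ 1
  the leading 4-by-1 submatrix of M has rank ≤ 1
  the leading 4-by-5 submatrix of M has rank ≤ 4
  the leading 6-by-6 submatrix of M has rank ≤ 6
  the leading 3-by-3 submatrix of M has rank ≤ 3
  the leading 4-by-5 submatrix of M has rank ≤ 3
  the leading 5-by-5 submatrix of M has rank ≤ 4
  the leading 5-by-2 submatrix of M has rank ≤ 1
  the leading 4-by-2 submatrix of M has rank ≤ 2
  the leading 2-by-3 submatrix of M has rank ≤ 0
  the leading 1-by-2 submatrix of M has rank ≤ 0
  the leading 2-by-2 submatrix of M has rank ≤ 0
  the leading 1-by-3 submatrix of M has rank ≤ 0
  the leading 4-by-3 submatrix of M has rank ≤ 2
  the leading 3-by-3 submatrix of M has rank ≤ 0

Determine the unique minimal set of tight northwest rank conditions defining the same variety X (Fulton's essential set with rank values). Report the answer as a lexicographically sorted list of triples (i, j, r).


Reconstructing r_w from the 15 given conditions:

  row 1: 0 | 0 | 0 | 1 | 1 | 1
  row 2: 0 | 0 | 0 | 1 | 2 | 2
  row 3: 0 | 0 | 0 | 1 | 2 | 3
  row 4: 1 | 1 | 1 | 2 | 3 | 4
  row 5: 1 | 1 | 2 | 3 | 4 | 5
  row 6: 1 | 2 | 3 | 4 | 5 | 6

so w = (4, 5, 6, 1, 3, 2).

ℓ(w)=10; the 2 essential cells (i,j,r):

[(3, 3, 0), (5, 2, 1)]


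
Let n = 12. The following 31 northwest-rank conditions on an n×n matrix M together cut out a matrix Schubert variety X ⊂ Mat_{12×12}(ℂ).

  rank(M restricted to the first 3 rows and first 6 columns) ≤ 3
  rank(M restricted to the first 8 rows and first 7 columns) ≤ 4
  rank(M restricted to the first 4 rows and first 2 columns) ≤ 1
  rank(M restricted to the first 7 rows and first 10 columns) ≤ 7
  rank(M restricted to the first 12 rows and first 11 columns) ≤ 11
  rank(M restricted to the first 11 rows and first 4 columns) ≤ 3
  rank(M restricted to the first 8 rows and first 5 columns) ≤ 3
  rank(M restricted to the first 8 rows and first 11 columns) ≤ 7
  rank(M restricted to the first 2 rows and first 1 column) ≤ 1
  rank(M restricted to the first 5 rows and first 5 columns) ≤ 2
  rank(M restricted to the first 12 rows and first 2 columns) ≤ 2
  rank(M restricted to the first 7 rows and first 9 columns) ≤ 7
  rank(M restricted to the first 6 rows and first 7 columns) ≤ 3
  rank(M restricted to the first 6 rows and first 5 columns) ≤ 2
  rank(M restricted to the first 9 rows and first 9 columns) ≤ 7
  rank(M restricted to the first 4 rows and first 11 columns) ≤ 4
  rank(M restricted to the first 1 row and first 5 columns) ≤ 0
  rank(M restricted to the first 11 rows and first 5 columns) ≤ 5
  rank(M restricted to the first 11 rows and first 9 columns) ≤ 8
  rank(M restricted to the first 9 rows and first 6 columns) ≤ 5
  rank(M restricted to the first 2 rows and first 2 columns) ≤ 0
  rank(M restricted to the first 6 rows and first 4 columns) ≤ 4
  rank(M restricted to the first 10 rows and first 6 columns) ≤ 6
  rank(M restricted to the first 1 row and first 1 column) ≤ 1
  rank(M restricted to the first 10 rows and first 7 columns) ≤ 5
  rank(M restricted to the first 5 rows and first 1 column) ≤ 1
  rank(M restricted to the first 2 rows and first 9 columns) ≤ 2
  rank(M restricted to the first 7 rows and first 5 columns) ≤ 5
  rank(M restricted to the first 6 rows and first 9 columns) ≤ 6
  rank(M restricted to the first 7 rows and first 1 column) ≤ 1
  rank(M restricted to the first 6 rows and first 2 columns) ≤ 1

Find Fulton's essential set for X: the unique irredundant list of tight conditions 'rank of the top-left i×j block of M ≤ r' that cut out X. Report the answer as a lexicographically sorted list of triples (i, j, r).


Rank table r_w(12×12) implied by the 31 constraints:

  row 1: 0  0  0  0  0  1  1  1  1  1  1  1
  row 2: 0  0  1  1  1  2  2  2  2  2  2  2
  row 3: 1  1  2  2  2  3  3  3  3  3  3  3
  row 4: 1  1  2  2  2  3  3  4  4  4  4  4
  row 5: 1  1  2  2  2  3  3  4  5  5  5  5
  row 6: 1  1  2  2  2  3  3  4  5  6  6  6
  row 7: 1  2  3  3  3  4  4  5  6  7  7  7
  row 8: 1  2  3  3  3  4  4  5  6  7  7  8
  row 9: 1  2  3  3  4  5  5  6  7  8  8  9
  row 10: 1  2  3  3  4  5  5  6  7  8  9  10
  row 11: 1  2  3  3  4  5  6  7  8  9  10  11
  row 12: 1  2  3  4  5  6  7  8  9  10  11  12

giving w = (6, 3, 1, 8, 9, 10, 2, 12, 5, 11, 7, 4) via Δ²R.

Fulton essential set (10 of the 27 Rothe cells):

[(1, 5, 0), (2, 2, 0), (6, 2, 1), (6, 5, 2), (6, 7, 3), (8, 5, 3), (8, 7, 4), (8, 11, 7), (10, 7, 5), (11, 4, 3)]


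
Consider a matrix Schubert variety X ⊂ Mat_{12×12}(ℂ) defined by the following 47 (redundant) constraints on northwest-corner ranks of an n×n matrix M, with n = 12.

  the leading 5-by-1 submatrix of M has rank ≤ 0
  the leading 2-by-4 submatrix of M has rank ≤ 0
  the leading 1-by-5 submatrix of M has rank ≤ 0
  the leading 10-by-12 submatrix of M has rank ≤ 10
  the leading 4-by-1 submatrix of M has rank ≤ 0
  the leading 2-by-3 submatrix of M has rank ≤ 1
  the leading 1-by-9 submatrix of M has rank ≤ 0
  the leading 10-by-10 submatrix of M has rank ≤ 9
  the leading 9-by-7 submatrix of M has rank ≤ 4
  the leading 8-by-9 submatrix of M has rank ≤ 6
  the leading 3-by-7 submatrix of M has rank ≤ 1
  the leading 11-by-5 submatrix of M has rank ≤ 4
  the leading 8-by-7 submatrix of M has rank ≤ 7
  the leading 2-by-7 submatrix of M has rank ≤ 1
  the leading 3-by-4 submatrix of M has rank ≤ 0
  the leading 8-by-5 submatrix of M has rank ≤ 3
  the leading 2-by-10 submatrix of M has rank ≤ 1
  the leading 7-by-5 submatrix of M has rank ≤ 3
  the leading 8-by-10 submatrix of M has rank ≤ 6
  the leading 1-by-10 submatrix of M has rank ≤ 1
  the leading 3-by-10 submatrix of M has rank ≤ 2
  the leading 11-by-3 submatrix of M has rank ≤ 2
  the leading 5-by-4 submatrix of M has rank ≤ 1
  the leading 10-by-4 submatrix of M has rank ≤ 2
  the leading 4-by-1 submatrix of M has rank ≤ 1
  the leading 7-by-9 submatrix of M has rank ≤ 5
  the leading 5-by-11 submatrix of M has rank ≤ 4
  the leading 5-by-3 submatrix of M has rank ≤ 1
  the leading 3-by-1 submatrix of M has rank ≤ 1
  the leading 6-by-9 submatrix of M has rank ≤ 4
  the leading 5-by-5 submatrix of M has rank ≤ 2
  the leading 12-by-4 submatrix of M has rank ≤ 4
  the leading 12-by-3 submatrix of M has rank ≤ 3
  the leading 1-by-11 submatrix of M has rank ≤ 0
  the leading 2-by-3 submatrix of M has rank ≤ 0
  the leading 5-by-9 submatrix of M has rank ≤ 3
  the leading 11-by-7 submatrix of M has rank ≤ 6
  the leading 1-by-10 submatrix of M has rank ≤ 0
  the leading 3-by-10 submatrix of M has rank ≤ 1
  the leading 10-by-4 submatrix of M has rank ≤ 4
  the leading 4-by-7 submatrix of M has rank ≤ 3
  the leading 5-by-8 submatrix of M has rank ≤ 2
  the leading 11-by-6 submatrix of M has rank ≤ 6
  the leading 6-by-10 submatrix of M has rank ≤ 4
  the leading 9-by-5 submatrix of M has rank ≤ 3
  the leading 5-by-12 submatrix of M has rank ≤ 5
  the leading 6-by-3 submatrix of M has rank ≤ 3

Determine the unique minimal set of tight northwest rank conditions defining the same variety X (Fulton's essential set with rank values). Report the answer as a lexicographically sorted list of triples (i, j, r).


The tightest implied rank at each (i,j), from the 47 conditions:

  i=1: 0 0 0 0 0 0 0 0 0 0 0 1
  i=2: 0 0 0 0 1 1 1 1 1 1 1 2
  i=3: 0 0 0 0 1 1 1 1 1 1 2 3
  i=4: 0 1 1 1 2 2 2 2 2 2 3 4
  i=5: 0 1 1 1 2 2 2 2 3 3 4 5
  i=6: 1 2 2 2 3 3 3 3 4 4 5 6
  i=7: 1 2 2 2 3 4 4 4 5 5 6 7
  i=8: 1 2 2 2 3 4 4 5 6 6 7 8
  i=9: 1 2 2 2 3 4 4 5 6 7 8 9
  i=10: 1 2 2 2 3 4 5 6 7 8 9 10
  i=11: 1 2 2 3 4 5 6 7 8 9 10 11
  i=12: 1 2 3 4 5 6 7 8 9 10 11 12

so w = (12, 5, 11, 2, 9, 1, 6, 8, 10, 7, 4, 3).

9 SE-corners of the 42-cell Rothe diagram give Ess(w):

[(1, 11, 0), (3, 4, 0), (3, 10, 1), (5, 1, 0), (5, 4, 1), (5, 8, 2), (9, 7, 4), (10, 4, 2), (11, 3, 2)]


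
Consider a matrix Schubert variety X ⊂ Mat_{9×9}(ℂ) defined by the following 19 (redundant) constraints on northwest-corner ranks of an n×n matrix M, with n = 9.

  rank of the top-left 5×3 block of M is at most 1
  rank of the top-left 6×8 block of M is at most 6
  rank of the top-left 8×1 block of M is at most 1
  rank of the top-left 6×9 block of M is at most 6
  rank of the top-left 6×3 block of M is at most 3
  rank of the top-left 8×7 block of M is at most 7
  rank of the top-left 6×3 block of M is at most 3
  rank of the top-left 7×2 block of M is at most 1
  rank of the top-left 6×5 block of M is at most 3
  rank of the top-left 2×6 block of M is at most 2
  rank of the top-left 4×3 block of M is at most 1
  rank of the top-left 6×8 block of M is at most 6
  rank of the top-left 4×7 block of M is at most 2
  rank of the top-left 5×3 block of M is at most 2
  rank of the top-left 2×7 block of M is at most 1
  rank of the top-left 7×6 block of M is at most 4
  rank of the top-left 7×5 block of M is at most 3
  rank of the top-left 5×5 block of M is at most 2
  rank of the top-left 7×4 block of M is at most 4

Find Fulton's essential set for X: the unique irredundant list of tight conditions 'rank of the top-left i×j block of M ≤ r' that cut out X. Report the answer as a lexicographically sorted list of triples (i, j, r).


Recovering R(i,j) via the rank-extension bound from the 19 conditions:

  1 1 1 1 1 1 1 1 1
  1 1 1 1 1 1 1 2 2
  1 1 1 2 2 2 2 3 3
  1 1 1 2 2 2 2 3 4
  1 1 1 2 2 3 3 4 5
  1 1 2 3 3 4 4 5 6
  1 1 2 3 3 4 5 6 7
  1 2 3 4 4 5 6 7 8
  1 2 3 4 5 6 7 8 9

giving w = (1, 8, 4, 9, 6, 3, 7, 2, 5) via Δ²R.

ℓ(w)=19; the 6 essential cells (i,j,r):

[(2, 7, 1), (4, 7, 2), (5, 3, 1), (5, 5, 2), (7, 2, 1), (7, 5, 3)]


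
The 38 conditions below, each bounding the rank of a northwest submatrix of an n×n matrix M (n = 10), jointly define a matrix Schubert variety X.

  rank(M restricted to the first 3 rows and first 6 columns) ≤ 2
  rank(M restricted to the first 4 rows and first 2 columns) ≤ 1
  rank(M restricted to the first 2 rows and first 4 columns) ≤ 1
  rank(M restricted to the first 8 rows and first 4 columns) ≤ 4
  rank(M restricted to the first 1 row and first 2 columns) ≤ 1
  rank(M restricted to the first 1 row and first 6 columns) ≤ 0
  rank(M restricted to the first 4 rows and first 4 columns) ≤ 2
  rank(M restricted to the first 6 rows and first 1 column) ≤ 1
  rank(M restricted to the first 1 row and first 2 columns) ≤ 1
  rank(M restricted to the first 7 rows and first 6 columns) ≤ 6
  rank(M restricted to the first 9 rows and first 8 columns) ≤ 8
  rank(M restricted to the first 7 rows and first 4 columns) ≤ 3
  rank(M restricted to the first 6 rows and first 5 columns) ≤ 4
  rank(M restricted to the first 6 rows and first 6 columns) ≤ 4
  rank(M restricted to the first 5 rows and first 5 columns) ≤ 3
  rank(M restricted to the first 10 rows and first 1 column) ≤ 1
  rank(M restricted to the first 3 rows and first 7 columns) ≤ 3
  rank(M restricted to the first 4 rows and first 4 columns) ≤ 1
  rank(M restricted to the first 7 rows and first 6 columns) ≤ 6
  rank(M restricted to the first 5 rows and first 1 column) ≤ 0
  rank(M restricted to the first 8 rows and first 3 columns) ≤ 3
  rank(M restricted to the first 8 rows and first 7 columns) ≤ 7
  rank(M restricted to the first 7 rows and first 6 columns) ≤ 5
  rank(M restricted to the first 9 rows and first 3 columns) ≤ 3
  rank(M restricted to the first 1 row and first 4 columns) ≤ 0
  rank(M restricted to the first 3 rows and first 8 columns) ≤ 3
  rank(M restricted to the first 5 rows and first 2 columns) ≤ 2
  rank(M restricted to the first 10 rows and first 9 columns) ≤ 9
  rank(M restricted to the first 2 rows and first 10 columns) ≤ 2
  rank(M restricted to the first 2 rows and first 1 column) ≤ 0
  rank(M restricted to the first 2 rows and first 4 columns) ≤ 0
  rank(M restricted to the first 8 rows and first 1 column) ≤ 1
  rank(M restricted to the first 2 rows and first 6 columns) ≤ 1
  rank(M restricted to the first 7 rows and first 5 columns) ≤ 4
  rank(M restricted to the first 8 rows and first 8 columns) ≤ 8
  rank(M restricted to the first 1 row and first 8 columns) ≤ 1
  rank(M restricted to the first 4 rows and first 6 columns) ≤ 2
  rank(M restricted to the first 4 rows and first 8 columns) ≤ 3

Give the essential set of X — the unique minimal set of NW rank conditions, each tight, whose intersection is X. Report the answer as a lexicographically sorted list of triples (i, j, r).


The tightest implied rank at each (i,j), from the 38 conditions:

  0 | 0 | 0 | 0 | 0 | 0 | 1 | 1 | 1 | 1
  0 | 0 | 0 | 0 | 1 | 1 | 2 | 2 | 2 | 2
  0 | 1 | 1 | 1 | 2 | 2 | 3 | 3 | 3 | 3
  0 | 1 | 1 | 1 | 2 | 2 | 3 | 3 | 4 | 4
  0 | 1 | 2 | 2 | 3 | 3 | 4 | 4 | 5 | 5
  1 | 2 | 3 | 3 | 4 | 4 | 5 | 5 | 6 | 6
  1 | 2 | 3 | 3 | 4 | 5 | 6 | 6 | 7 | 7
  1 | 2 | 3 | 4 | 5 | 6 | 7 | 7 | 8 | 8
  1 | 2 | 3 | 4 | 5 | 6 | 7 | 8 | 9 | 9
  1 | 2 | 3 | 4 | 5 | 6 | 7 | 8 | 9 | 10

hence w(1..10) = (7, 5, 2, 9, 3, 1, 6, 4, 8, 10).

D(w) has 18 cells with 7 SE-corners; essential set:

[(1, 6, 0), (2, 4, 0), (4, 4, 1), (4, 6, 2), (4, 8, 3), (5, 1, 0), (7, 4, 3)]
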